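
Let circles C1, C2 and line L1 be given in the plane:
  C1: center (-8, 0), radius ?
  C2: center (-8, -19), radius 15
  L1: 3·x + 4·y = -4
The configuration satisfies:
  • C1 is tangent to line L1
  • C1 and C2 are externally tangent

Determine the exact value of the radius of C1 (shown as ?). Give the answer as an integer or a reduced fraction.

1. [C1‖L1]  r_C1² − 16 = 0  ⇒  r_C1 = 4 (r>0 drops 1)
2. [ext C1·C2]  r_C1² + 30r_C1 − 136 = 0  ⇒  r_C1 = 4 (r>0 drops 1)

4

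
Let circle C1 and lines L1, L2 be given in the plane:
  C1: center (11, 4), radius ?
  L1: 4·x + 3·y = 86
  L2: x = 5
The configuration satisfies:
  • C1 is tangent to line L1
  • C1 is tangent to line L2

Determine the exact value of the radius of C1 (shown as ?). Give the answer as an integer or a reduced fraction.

1. [C1‖L1]  r_C1² − 36 = 0  ⇒  r_C1 = 6 (r>0 drops 1)
2. [C1‖L2]  r_C1² − 36 = 0  ⇒  r_C1 = 6 (r>0 drops 1)

6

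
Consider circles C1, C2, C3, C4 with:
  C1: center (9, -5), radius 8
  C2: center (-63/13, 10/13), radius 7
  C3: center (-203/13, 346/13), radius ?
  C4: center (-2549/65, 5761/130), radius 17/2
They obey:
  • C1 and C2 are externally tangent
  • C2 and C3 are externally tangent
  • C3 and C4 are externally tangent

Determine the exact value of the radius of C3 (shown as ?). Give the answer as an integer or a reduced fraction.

1. [ext C2·C3]  r_C3² + 14r_C3 − 735 = 0  ⇒  r_C3 = 21 (r>0 drops 1)
2. [ext C3·C4]  r_C3² + 17r_C3 − 798 = 0  ⇒  r_C3 = 21 (r>0 drops 1)

21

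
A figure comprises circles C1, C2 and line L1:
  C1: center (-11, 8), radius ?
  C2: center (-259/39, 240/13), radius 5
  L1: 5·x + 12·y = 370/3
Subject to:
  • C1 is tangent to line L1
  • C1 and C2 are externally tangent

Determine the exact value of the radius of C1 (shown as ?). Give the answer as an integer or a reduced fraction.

19/3

1. [C1‖L1]  r_C1² − 361/9 = 0  ⇒  r_C1 = 19/3 (r>0 drops 1)
2. [ext C1·C2]  r_C1² + 10r_C1 − 931/9 = 0  ⇒  r_C1 = 19/3 (r>0 drops 1)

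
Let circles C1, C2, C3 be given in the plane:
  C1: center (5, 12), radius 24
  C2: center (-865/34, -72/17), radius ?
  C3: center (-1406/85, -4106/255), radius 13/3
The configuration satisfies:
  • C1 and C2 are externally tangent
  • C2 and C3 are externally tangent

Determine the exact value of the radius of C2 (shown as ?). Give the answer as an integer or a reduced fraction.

1. [ext C1·C2]  r_C2² + 48r_C2 − 2457/4 = 0  ⇒  r_C2 = 21/2 (r>0 drops 1)
2. [ext C2·C3]  r_C2² + (26/3)r_C2 − 805/4 = 0  ⇒  r_C2 = 21/2 (r>0 drops 1)

21/2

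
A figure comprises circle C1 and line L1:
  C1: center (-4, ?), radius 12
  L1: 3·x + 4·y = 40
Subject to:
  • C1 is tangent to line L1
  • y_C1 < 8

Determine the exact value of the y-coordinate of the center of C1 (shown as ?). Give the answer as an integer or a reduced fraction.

1. [C1‖L1]  y_C1² − 26y_C1 − 56 = 0  ⇒  y_C1 = -2 or 28
2. given y_C1 < 8: keep -2

-2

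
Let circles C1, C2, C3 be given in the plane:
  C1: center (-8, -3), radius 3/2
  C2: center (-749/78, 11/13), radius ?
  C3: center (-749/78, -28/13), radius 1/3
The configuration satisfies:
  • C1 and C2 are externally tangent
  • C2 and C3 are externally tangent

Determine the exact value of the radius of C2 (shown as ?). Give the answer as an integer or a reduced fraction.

8/3

1. [ext C1·C2]  r_C2² + 3r_C2 − 136/9 = 0  ⇒  r_C2 = 8/3 (r>0 drops 1)
2. [ext C2·C3]  r_C2² + (2/3)r_C2 − 80/9 = 0  ⇒  r_C2 = 8/3 (r>0 drops 1)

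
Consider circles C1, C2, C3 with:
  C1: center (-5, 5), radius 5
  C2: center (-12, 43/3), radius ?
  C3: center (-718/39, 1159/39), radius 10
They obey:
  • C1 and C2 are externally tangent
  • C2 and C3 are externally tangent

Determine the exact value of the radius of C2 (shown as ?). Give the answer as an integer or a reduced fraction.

20/3

1. [ext C1·C2]  r_C2² + 10r_C2 − 1000/9 = 0  ⇒  r_C2 = 20/3 (r>0 drops 1)
2. [ext C2·C3]  r_C2² + 20r_C2 − 1600/9 = 0  ⇒  r_C2 = 20/3 (r>0 drops 1)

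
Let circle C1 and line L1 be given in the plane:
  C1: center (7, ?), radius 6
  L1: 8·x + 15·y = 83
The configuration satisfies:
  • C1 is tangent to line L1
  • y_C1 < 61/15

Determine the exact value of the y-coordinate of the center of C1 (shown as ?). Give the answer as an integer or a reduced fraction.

-5

1. [C1‖L1]  y_C1² − (18/5)y_C1 − 43 = 0  ⇒  y_C1 = -5 or 43/5
2. given y_C1 < 61/15: keep -5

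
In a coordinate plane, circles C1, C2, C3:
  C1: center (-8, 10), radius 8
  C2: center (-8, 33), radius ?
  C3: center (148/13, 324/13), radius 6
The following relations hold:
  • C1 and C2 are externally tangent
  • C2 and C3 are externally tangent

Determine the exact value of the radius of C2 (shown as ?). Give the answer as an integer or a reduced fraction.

1. [ext C1·C2]  r_C2² + 16r_C2 − 465 = 0  ⇒  r_C2 = 15 (r>0 drops 1)
2. [ext C2·C3]  r_C2² + 12r_C2 − 405 = 0  ⇒  r_C2 = 15 (r>0 drops 1)

15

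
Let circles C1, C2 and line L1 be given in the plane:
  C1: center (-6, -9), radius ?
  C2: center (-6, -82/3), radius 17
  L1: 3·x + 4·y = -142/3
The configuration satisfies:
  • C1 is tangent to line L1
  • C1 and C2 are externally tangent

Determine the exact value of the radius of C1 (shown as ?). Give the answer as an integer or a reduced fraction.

1. [C1‖L1]  r_C1² − 16/9 = 0  ⇒  r_C1 = 4/3 (r>0 drops 1)
2. [ext C1·C2]  r_C1² + 34r_C1 − 424/9 = 0  ⇒  r_C1 = 4/3 (r>0 drops 1)

4/3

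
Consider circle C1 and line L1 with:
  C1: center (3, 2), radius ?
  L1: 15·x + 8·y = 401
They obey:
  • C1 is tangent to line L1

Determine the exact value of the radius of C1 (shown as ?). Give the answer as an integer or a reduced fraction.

1. [C1‖L1]  r_C1² − 400 = 0  ⇒  r_C1 = 20 (r>0 drops 1)

20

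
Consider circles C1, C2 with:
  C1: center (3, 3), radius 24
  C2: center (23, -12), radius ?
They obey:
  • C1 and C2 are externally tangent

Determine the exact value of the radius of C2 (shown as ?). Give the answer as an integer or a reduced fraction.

1. [ext C1·C2]  r_C2² + 48r_C2 − 49 = 0  ⇒  r_C2 = 1 (r>0 drops 1)

1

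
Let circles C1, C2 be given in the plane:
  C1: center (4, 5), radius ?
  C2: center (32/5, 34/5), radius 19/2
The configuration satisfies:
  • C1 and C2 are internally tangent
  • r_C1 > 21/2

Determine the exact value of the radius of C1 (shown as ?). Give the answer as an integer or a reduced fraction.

25/2

1. [int C1,C2]  r_C1² − 19r_C1 + 325/4 = 0  ⇒  r_C1 = 13/2 or 25/2
2. given r_C1 > 21/2: keep 25/2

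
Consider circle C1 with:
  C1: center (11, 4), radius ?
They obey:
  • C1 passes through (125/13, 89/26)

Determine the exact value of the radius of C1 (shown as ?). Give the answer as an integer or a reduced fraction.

3/2

1. [C1∋P]  r_C1² − 9/4 = 0  ⇒  r_C1 = 3/2 (r>0 drops 1)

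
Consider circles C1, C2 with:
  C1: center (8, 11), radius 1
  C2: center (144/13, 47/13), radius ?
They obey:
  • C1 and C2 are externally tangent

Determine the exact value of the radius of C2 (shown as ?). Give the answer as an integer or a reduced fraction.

1. [ext C1·C2]  r_C2² + 2r_C2 − 63 = 0  ⇒  r_C2 = 7 (r>0 drops 1)

7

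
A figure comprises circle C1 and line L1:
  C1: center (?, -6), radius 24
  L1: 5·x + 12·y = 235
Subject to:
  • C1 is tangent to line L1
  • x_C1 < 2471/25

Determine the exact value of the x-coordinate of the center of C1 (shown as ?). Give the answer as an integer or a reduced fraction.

-1

1. [C1‖L1]  x_C1² − (614/5)x_C1 − 619/5 = 0  ⇒  x_C1 = -1 or 619/5
2. given x_C1 < 2471/25: keep -1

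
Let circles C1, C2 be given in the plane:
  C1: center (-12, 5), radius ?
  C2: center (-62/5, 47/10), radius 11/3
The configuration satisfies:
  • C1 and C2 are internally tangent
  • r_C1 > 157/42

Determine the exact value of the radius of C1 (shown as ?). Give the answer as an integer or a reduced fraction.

25/6

1. [int C1,C2]  r_C1² − (22/3)r_C1 + 475/36 = 0  ⇒  r_C1 = 19/6 or 25/6
2. given r_C1 > 157/42: keep 25/6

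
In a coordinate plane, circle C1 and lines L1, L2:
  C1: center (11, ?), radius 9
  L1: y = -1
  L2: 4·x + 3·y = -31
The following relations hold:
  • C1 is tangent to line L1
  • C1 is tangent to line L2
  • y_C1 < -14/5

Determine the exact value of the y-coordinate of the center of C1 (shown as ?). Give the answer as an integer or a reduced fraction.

1. [C1‖L1]  y_C1² + 2y_C1 − 80 = 0  ⇒  y_C1 = -10 or 8
2. [C1‖L2]  y_C1² + 50y_C1 + 400 = 0  ⇒  y_C1 = -40 or -10

-10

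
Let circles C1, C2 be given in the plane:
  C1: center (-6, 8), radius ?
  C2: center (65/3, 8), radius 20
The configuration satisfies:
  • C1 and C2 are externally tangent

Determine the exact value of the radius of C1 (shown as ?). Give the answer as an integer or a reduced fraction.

1. [ext C1·C2]  r_C1² + 40r_C1 − 3289/9 = 0  ⇒  r_C1 = 23/3 (r>0 drops 1)

23/3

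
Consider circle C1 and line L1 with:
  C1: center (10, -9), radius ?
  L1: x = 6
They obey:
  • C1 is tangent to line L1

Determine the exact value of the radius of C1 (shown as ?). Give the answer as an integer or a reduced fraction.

1. [C1‖L1]  r_C1² − 16 = 0  ⇒  r_C1 = 4 (r>0 drops 1)

4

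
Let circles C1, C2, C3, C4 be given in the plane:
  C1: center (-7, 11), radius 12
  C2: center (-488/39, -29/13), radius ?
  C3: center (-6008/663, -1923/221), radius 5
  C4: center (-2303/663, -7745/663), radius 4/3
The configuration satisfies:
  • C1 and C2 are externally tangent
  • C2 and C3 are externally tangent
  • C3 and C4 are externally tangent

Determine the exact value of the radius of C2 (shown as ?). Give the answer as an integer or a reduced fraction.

1. [ext C1·C2]  r_C2² + 24r_C2 − 553/9 = 0  ⇒  r_C2 = 7/3 (r>0 drops 1)
2. [ext C2·C3]  r_C2² + 10r_C2 − 259/9 = 0  ⇒  r_C2 = 7/3 (r>0 drops 1)

7/3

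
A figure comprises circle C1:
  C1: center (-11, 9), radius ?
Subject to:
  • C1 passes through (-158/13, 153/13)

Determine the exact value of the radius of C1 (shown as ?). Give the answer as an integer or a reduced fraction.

1. [C1∋P]  r_C1² − 9 = 0  ⇒  r_C1 = 3 (r>0 drops 1)

3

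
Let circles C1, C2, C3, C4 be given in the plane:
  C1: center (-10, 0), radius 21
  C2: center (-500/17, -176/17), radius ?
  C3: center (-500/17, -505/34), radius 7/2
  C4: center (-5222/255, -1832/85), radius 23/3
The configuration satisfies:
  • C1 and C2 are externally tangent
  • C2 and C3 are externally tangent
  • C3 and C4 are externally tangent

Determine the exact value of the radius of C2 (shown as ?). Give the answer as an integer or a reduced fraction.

1. [ext C1·C2]  r_C2² + 42r_C2 − 43 = 0  ⇒  r_C2 = 1 (r>0 drops 1)
2. [ext C2·C3]  r_C2² + 7r_C2 − 8 = 0  ⇒  r_C2 = 1 (r>0 drops 1)

1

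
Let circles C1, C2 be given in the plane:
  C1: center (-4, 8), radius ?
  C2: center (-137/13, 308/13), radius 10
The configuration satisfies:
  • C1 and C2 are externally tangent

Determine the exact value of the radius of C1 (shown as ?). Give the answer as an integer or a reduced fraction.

7

1. [ext C1·C2]  r_C1² + 20r_C1 − 189 = 0  ⇒  r_C1 = 7 (r>0 drops 1)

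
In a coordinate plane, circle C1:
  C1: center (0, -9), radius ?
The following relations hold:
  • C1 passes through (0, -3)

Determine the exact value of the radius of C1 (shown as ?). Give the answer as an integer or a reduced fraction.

6

1. [C1∋P]  r_C1² − 36 = 0  ⇒  r_C1 = 6 (r>0 drops 1)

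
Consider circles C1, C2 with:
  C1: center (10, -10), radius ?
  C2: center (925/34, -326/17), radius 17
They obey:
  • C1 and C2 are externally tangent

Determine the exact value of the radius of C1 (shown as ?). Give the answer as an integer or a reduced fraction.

5/2

1. [ext C1·C2]  r_C1² + 34r_C1 − 365/4 = 0  ⇒  r_C1 = 5/2 (r>0 drops 1)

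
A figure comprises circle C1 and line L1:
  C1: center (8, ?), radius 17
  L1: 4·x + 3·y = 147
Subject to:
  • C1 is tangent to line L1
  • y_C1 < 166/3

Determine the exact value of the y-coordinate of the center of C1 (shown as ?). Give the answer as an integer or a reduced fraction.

1. [C1‖L1]  y_C1² − (230/3)y_C1 + 2000/3 = 0  ⇒  y_C1 = 10 or 200/3
2. given y_C1 < 166/3: keep 10

10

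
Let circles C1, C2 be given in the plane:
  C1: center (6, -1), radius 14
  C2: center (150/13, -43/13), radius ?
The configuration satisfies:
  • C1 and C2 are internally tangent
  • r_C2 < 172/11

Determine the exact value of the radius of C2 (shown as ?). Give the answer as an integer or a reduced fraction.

1. [int C1,C2]  r_C2² − 28r_C2 + 160 = 0  ⇒  r_C2 = 8 or 20
2. given r_C2 < 172/11: keep 8

8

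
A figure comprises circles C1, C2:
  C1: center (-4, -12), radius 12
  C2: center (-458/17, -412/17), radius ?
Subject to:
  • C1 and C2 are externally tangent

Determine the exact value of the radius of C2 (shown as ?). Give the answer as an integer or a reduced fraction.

14

1. [ext C1·C2]  r_C2² + 24r_C2 − 532 = 0  ⇒  r_C2 = 14 (r>0 drops 1)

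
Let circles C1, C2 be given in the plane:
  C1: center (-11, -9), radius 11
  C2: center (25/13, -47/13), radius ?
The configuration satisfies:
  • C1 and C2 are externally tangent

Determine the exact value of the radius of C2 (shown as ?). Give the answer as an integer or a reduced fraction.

3

1. [ext C1·C2]  r_C2² + 22r_C2 − 75 = 0  ⇒  r_C2 = 3 (r>0 drops 1)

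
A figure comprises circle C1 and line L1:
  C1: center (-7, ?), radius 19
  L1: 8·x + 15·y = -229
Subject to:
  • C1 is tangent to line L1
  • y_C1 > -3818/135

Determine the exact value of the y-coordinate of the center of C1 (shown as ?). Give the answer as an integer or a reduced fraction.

1. [C1‖L1]  y_C1² + (346/15)y_C1 − 992/3 = 0  ⇒  y_C1 = -496/15 or 10
2. given y_C1 > -3818/135: keep 10

10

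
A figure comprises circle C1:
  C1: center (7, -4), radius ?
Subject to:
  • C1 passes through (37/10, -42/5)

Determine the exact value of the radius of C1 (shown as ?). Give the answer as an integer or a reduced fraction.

1. [C1∋P]  r_C1² − 121/4 = 0  ⇒  r_C1 = 11/2 (r>0 drops 1)

11/2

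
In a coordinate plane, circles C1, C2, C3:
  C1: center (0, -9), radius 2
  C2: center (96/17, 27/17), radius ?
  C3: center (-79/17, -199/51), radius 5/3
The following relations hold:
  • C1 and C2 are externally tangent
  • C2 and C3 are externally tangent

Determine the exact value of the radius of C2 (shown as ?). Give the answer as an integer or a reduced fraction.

1. [ext C1·C2]  r_C2² + 4r_C2 − 140 = 0  ⇒  r_C2 = 10 (r>0 drops 1)
2. [ext C2·C3]  r_C2² + (10/3)r_C2 − 400/3 = 0  ⇒  r_C2 = 10 (r>0 drops 1)

10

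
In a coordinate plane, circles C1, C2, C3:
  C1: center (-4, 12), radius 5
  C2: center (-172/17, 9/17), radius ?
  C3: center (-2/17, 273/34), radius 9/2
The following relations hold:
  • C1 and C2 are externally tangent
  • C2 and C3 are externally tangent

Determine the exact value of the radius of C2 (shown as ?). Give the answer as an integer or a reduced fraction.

1. [ext C1·C2]  r_C2² + 10r_C2 − 144 = 0  ⇒  r_C2 = 8 (r>0 drops 1)
2. [ext C2·C3]  r_C2² + 9r_C2 − 136 = 0  ⇒  r_C2 = 8 (r>0 drops 1)

8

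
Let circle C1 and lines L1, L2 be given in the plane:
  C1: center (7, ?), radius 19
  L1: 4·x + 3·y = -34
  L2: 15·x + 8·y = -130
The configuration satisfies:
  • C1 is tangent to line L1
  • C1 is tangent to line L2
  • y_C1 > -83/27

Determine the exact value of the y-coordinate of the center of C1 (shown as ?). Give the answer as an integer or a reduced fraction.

1. [C1‖L1]  y_C1² + (124/3)y_C1 − 1727/3 = 0  ⇒  y_C1 = -157/3 or 11
2. [C1‖L2]  y_C1² + (235/4)y_C1 − 3069/4 = 0  ⇒  y_C1 = -279/4 or 11

11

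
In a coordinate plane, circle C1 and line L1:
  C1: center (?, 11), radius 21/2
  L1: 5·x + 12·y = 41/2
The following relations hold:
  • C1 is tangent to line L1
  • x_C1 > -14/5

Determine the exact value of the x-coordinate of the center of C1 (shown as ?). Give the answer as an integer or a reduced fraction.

1. [C1‖L1]  x_C1² + (223/5)x_C1 − 248 = 0  ⇒  x_C1 = -248/5 or 5
2. given x_C1 > -14/5: keep 5

5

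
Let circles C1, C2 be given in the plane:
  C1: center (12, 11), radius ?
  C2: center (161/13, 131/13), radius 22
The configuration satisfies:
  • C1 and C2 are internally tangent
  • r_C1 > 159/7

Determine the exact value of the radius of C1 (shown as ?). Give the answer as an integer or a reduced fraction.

1. [int C1,C2]  r_C1² − 44r_C1 + 483 = 0  ⇒  r_C1 = 21 or 23
2. given r_C1 > 159/7: keep 23

23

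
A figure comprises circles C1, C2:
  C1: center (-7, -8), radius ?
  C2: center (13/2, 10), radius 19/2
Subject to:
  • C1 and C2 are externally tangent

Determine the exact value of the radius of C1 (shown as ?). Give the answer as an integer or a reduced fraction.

13

1. [ext C1·C2]  r_C1² + 19r_C1 − 416 = 0  ⇒  r_C1 = 13 (r>0 drops 1)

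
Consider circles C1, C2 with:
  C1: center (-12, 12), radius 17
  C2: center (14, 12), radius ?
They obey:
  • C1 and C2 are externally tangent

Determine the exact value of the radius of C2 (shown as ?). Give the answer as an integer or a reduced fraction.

9

1. [ext C1·C2]  r_C2² + 34r_C2 − 387 = 0  ⇒  r_C2 = 9 (r>0 drops 1)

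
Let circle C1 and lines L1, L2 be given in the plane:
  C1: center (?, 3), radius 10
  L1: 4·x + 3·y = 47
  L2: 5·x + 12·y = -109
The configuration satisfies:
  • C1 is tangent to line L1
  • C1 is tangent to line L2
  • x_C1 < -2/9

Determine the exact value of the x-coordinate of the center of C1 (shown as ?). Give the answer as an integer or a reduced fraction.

1. [C1‖L1]  x_C1² − 19x_C1 − 66 = 0  ⇒  x_C1 = -3 or 22
2. [C1‖L2]  x_C1² + 58x_C1 + 165 = 0  ⇒  x_C1 = -55 or -3

-3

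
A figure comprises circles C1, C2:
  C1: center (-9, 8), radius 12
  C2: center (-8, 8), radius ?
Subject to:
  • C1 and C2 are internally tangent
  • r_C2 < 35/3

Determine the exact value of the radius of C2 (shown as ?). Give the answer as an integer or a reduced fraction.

1. [int C1,C2]  r_C2² − 24r_C2 + 143 = 0  ⇒  r_C2 = 11 or 13
2. given r_C2 < 35/3: keep 11

11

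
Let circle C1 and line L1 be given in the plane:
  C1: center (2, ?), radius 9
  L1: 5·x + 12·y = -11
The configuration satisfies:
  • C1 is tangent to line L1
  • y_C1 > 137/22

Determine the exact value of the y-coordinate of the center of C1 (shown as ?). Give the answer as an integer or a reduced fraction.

8

1. [C1‖L1]  y_C1² + (7/2)y_C1 − 92 = 0  ⇒  y_C1 = -23/2 or 8
2. given y_C1 > 137/22: keep 8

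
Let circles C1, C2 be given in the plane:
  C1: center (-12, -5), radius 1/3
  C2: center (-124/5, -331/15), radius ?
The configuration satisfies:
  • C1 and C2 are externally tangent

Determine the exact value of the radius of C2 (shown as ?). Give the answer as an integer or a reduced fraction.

21

1. [ext C1·C2]  r_C2² + (2/3)r_C2 − 455 = 0  ⇒  r_C2 = 21 (r>0 drops 1)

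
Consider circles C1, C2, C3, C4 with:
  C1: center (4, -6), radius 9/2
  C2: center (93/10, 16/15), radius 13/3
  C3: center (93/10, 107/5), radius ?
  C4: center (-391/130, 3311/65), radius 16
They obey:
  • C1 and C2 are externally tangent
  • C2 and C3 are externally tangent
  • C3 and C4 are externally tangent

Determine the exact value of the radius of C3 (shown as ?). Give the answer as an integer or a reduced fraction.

1. [ext C2·C3]  r_C3² + (26/3)r_C3 − 1184/3 = 0  ⇒  r_C3 = 16 (r>0 drops 1)
2. [ext C3·C4]  r_C3² + 32r_C3 − 768 = 0  ⇒  r_C3 = 16 (r>0 drops 1)

16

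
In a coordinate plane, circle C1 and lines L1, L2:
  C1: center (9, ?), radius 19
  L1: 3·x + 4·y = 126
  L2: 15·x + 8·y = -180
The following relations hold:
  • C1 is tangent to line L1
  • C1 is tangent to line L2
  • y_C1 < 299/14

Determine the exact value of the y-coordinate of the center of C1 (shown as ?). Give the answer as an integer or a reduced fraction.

1. [C1‖L1]  y_C1² − (99/2)y_C1 + 97/2 = 0  ⇒  y_C1 = 1 or 97/2
2. [C1‖L2]  y_C1² + (315/4)y_C1 − 319/4 = 0  ⇒  y_C1 = -319/4 or 1

1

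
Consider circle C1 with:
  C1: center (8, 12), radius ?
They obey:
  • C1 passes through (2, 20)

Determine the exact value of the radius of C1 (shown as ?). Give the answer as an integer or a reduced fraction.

1. [C1∋P]  r_C1² − 100 = 0  ⇒  r_C1 = 10 (r>0 drops 1)

10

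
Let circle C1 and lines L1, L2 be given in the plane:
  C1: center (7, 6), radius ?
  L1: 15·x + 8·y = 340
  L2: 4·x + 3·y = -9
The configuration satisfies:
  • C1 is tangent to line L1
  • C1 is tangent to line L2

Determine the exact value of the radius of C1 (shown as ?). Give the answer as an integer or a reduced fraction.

11

1. [C1‖L1]  r_C1² − 121 = 0  ⇒  r_C1 = 11 (r>0 drops 1)
2. [C1‖L2]  r_C1² − 121 = 0  ⇒  r_C1 = 11 (r>0 drops 1)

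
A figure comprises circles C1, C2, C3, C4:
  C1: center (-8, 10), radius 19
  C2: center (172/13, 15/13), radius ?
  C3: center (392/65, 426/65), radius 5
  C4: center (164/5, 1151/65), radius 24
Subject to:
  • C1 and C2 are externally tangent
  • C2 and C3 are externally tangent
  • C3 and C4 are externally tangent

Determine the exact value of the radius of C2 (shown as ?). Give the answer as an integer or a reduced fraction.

1. [ext C1·C2]  r_C2² + 38r_C2 − 168 = 0  ⇒  r_C2 = 4 (r>0 drops 1)
2. [ext C2·C3]  r_C2² + 10r_C2 − 56 = 0  ⇒  r_C2 = 4 (r>0 drops 1)

4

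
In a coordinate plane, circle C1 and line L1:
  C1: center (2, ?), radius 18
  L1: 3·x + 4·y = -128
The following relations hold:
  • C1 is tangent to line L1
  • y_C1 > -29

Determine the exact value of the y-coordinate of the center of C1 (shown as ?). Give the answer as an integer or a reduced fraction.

1. [C1‖L1]  y_C1² + 67y_C1 + 616 = 0  ⇒  y_C1 = -56 or -11
2. given y_C1 > -29: keep -11

-11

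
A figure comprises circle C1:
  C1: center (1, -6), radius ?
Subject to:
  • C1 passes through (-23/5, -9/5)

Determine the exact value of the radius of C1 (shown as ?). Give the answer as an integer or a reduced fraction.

1. [C1∋P]  r_C1² − 49 = 0  ⇒  r_C1 = 7 (r>0 drops 1)

7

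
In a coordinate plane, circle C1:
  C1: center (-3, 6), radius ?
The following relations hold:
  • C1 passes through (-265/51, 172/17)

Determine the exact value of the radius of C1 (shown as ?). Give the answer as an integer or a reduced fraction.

1. [C1∋P]  r_C1² − 196/9 = 0  ⇒  r_C1 = 14/3 (r>0 drops 1)

14/3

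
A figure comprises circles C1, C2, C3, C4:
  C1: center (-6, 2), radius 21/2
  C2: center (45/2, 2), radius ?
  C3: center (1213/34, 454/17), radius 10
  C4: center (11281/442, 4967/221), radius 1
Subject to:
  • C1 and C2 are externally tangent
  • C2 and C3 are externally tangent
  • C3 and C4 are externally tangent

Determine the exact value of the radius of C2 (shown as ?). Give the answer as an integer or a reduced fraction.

18

1. [ext C1·C2]  r_C2² + 21r_C2 − 702 = 0  ⇒  r_C2 = 18 (r>0 drops 1)
2. [ext C2·C3]  r_C2² + 20r_C2 − 684 = 0  ⇒  r_C2 = 18 (r>0 drops 1)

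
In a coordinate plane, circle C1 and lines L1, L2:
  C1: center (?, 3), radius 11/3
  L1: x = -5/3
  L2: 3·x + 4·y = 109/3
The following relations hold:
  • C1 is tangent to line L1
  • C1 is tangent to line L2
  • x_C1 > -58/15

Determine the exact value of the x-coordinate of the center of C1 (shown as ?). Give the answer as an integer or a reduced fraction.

1. [C1‖L1]  x_C1² + (10/3)x_C1 − 32/3 = 0  ⇒  x_C1 = -16/3 or 2
2. [C1‖L2]  x_C1² − (146/9)x_C1 + 256/9 = 0  ⇒  x_C1 = 2 or 128/9

2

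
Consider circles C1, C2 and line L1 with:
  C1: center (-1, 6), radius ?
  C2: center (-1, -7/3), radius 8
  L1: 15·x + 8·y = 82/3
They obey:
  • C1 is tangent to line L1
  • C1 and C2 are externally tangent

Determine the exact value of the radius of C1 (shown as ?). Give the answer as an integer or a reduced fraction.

1/3

1. [C1‖L1]  r_C1² − 1/9 = 0  ⇒  r_C1 = 1/3 (r>0 drops 1)
2. [ext C1·C2]  r_C1² + 16r_C1 − 49/9 = 0  ⇒  r_C1 = 1/3 (r>0 drops 1)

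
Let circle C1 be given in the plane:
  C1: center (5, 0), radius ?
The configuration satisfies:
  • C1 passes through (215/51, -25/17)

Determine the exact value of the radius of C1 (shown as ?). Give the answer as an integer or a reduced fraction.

1. [C1∋P]  r_C1² − 25/9 = 0  ⇒  r_C1 = 5/3 (r>0 drops 1)

5/3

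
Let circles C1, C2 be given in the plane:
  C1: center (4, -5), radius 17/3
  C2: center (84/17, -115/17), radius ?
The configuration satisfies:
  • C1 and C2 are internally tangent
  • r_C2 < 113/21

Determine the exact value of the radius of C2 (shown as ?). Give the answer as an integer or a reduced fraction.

11/3

1. [int C1,C2]  r_C2² − (34/3)r_C2 + 253/9 = 0  ⇒  r_C2 = 11/3 or 23/3
2. given r_C2 < 113/21: keep 11/3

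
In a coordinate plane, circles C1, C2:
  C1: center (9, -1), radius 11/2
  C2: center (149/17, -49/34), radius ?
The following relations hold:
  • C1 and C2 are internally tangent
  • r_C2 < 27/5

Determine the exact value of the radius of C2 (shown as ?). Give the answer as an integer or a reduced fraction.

5

1. [int C1,C2]  r_C2² − 11r_C2 + 30 = 0  ⇒  r_C2 = 5 or 6
2. given r_C2 < 27/5: keep 5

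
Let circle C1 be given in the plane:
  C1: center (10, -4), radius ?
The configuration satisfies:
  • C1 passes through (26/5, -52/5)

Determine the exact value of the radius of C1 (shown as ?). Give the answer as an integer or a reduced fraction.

8

1. [C1∋P]  r_C1² − 64 = 0  ⇒  r_C1 = 8 (r>0 drops 1)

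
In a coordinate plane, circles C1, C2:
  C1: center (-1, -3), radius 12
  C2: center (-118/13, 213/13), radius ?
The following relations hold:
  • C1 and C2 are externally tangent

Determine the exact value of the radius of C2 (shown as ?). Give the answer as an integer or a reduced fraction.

9

1. [ext C1·C2]  r_C2² + 24r_C2 − 297 = 0  ⇒  r_C2 = 9 (r>0 drops 1)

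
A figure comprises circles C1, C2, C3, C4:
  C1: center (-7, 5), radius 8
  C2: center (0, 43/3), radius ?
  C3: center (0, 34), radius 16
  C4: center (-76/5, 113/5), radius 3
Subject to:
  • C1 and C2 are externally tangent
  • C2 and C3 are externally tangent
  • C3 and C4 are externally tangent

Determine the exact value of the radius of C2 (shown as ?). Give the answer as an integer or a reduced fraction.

11/3

1. [ext C1·C2]  r_C2² + 16r_C2 − 649/9 = 0  ⇒  r_C2 = 11/3 (r>0 drops 1)
2. [ext C2·C3]  r_C2² + 32r_C2 − 1177/9 = 0  ⇒  r_C2 = 11/3 (r>0 drops 1)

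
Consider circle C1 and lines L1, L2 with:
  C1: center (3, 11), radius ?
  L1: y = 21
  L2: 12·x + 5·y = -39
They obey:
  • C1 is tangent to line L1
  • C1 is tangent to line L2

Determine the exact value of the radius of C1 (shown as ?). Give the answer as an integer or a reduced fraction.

10

1. [C1‖L1]  r_C1² − 100 = 0  ⇒  r_C1 = 10 (r>0 drops 1)
2. [C1‖L2]  r_C1² − 100 = 0  ⇒  r_C1 = 10 (r>0 drops 1)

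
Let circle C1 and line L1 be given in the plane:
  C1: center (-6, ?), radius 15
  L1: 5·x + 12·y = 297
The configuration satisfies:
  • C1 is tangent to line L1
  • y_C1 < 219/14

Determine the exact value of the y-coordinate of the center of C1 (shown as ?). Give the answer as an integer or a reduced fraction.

1. [C1‖L1]  y_C1² − (109/2)y_C1 + 957/2 = 0  ⇒  y_C1 = 11 or 87/2
2. given y_C1 < 219/14: keep 11

11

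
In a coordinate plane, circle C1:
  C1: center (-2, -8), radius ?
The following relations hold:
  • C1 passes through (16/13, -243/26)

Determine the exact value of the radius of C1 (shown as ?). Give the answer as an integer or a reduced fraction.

7/2

1. [C1∋P]  r_C1² − 49/4 = 0  ⇒  r_C1 = 7/2 (r>0 drops 1)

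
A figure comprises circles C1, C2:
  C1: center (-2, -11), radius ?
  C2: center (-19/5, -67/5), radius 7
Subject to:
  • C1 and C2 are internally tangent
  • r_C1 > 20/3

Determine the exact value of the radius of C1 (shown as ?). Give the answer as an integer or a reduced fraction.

1. [int C1,C2]  r_C1² − 14r_C1 + 40 = 0  ⇒  r_C1 = 4 or 10
2. given r_C1 > 20/3: keep 10

10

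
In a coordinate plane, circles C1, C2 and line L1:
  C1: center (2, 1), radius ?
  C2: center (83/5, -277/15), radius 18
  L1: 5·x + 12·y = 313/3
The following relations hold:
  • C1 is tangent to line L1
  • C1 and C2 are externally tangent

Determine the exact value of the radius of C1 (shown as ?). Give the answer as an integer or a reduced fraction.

1. [C1‖L1]  r_C1² − 361/9 = 0  ⇒  r_C1 = 19/3 (r>0 drops 1)
2. [ext C1·C2]  r_C1² + 36r_C1 − 2413/9 = 0  ⇒  r_C1 = 19/3 (r>0 drops 1)

19/3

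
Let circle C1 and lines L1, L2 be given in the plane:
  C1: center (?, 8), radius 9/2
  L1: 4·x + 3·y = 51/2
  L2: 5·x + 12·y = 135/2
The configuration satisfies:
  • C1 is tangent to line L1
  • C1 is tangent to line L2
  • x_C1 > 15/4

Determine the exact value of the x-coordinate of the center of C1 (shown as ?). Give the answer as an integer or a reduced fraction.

6

1. [C1‖L1]  x_C1² − (3/4)x_C1 − 63/2 = 0  ⇒  x_C1 = -21/4 or 6
2. [C1‖L2]  x_C1² + (57/5)x_C1 − 522/5 = 0  ⇒  x_C1 = -87/5 or 6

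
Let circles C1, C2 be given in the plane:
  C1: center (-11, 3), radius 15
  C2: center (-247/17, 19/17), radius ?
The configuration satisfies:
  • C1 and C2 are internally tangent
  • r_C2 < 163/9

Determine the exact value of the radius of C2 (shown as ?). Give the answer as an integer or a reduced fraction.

1. [int C1,C2]  r_C2² − 30r_C2 + 209 = 0  ⇒  r_C2 = 11 or 19
2. given r_C2 < 163/9: keep 11

11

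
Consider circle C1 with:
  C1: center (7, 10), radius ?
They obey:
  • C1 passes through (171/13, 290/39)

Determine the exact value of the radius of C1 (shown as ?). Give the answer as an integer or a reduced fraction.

1. [C1∋P]  r_C1² − 400/9 = 0  ⇒  r_C1 = 20/3 (r>0 drops 1)

20/3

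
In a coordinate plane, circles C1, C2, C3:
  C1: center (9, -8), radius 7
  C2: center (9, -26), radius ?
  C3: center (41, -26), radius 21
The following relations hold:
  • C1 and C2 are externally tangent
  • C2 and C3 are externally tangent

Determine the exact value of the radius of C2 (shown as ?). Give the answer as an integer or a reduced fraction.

1. [ext C1·C2]  r_C2² + 14r_C2 − 275 = 0  ⇒  r_C2 = 11 (r>0 drops 1)
2. [ext C2·C3]  r_C2² + 42r_C2 − 583 = 0  ⇒  r_C2 = 11 (r>0 drops 1)

11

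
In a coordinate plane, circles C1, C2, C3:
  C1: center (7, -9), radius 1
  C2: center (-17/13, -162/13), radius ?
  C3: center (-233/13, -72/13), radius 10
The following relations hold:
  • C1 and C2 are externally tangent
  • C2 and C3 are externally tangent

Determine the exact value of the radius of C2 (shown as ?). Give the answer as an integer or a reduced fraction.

1. [ext C1·C2]  r_C2² + 2r_C2 − 80 = 0  ⇒  r_C2 = 8 (r>0 drops 1)
2. [ext C2·C3]  r_C2² + 20r_C2 − 224 = 0  ⇒  r_C2 = 8 (r>0 drops 1)

8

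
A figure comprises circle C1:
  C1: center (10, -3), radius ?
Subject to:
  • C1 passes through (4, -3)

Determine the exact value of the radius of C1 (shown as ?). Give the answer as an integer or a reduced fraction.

6

1. [C1∋P]  r_C1² − 36 = 0  ⇒  r_C1 = 6 (r>0 drops 1)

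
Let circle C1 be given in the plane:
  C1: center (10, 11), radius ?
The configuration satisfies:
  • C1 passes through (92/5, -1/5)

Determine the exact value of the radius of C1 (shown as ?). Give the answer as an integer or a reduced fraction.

1. [C1∋P]  r_C1² − 196 = 0  ⇒  r_C1 = 14 (r>0 drops 1)

14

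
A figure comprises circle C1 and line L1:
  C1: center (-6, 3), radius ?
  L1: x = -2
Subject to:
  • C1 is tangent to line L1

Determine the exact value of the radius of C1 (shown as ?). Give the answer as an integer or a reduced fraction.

4

1. [C1‖L1]  r_C1² − 16 = 0  ⇒  r_C1 = 4 (r>0 drops 1)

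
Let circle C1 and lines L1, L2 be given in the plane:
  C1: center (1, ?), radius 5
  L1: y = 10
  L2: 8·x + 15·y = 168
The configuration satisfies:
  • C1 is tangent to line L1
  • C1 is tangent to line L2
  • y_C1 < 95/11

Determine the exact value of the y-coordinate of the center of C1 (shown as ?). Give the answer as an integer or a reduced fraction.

1. [C1‖L1]  y_C1² − 20y_C1 + 75 = 0  ⇒  y_C1 = 5 or 15
2. [C1‖L2]  y_C1² − (64/3)y_C1 + 245/3 = 0  ⇒  y_C1 = 5 or 49/3

5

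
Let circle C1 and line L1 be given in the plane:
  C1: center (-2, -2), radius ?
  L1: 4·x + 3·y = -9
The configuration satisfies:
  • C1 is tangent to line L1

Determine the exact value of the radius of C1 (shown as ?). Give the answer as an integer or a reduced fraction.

1. [C1‖L1]  r_C1² − 1 = 0  ⇒  r_C1 = 1 (r>0 drops 1)

1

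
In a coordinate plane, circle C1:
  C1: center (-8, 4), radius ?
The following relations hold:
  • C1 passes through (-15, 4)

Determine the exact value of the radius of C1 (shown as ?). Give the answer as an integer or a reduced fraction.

1. [C1∋P]  r_C1² − 49 = 0  ⇒  r_C1 = 7 (r>0 drops 1)

7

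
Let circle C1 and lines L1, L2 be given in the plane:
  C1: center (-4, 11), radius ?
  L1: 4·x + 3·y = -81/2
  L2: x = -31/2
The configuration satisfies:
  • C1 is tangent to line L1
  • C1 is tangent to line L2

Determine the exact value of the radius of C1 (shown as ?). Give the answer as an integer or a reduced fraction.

1. [C1‖L1]  r_C1² − 529/4 = 0  ⇒  r_C1 = 23/2 (r>0 drops 1)
2. [C1‖L2]  r_C1² − 529/4 = 0  ⇒  r_C1 = 23/2 (r>0 drops 1)

23/2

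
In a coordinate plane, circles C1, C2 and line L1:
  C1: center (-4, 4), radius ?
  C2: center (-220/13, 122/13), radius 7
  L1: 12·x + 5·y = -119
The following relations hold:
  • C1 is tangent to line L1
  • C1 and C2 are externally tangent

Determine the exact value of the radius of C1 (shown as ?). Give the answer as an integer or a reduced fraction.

1. [C1‖L1]  r_C1² − 49 = 0  ⇒  r_C1 = 7 (r>0 drops 1)
2. [ext C1·C2]  r_C1² + 14r_C1 − 147 = 0  ⇒  r_C1 = 7 (r>0 drops 1)

7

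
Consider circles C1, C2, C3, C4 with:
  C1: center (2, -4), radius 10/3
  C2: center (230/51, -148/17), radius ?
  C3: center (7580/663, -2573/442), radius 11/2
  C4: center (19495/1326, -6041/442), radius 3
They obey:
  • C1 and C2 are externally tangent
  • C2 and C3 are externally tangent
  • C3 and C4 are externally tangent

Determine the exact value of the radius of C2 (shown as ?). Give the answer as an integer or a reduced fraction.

2

1. [ext C1·C2]  r_C2² + (20/3)r_C2 − 52/3 = 0  ⇒  r_C2 = 2 (r>0 drops 1)
2. [ext C2·C3]  r_C2² + 11r_C2 − 26 = 0  ⇒  r_C2 = 2 (r>0 drops 1)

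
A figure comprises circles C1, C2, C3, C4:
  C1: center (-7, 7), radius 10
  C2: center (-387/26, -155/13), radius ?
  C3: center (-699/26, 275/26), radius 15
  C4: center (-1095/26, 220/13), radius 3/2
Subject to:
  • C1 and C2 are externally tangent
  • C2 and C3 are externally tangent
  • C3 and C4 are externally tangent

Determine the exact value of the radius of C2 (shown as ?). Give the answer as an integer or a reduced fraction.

21/2

1. [ext C1·C2]  r_C2² + 20r_C2 − 1281/4 = 0  ⇒  r_C2 = 21/2 (r>0 drops 1)
2. [ext C2·C3]  r_C2² + 30r_C2 − 1701/4 = 0  ⇒  r_C2 = 21/2 (r>0 drops 1)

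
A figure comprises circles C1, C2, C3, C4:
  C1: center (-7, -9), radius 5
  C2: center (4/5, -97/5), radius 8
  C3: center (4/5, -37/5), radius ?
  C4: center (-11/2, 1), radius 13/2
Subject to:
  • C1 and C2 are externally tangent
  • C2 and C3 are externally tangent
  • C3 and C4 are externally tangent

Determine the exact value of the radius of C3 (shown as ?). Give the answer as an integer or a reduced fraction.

4

1. [ext C2·C3]  r_C3² + 16r_C3 − 80 = 0  ⇒  r_C3 = 4 (r>0 drops 1)
2. [ext C3·C4]  r_C3² + 13r_C3 − 68 = 0  ⇒  r_C3 = 4 (r>0 drops 1)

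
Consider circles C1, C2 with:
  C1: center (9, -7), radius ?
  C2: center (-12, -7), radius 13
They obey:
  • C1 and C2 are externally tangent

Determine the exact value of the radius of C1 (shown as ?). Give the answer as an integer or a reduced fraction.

1. [ext C1·C2]  r_C1² + 26r_C1 − 272 = 0  ⇒  r_C1 = 8 (r>0 drops 1)

8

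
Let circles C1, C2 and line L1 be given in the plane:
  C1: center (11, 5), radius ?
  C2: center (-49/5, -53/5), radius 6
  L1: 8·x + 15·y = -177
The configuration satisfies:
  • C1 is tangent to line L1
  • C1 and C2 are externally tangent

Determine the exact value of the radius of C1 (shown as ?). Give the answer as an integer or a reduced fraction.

20

1. [C1‖L1]  r_C1² − 400 = 0  ⇒  r_C1 = 20 (r>0 drops 1)
2. [ext C1·C2]  r_C1² + 12r_C1 − 640 = 0  ⇒  r_C1 = 20 (r>0 drops 1)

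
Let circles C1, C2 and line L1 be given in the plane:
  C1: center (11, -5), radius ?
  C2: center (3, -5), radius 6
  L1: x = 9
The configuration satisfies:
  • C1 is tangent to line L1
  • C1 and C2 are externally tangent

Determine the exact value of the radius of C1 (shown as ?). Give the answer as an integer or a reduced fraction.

1. [C1‖L1]  r_C1² − 4 = 0  ⇒  r_C1 = 2 (r>0 drops 1)
2. [ext C1·C2]  r_C1² + 12r_C1 − 28 = 0  ⇒  r_C1 = 2 (r>0 drops 1)

2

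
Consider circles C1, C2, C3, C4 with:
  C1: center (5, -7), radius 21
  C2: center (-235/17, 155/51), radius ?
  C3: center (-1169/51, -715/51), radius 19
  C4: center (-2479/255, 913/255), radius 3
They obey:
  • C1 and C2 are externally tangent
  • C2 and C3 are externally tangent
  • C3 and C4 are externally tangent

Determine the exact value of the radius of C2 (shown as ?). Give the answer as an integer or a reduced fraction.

1. [ext C1·C2]  r_C2² + 42r_C2 − 127/9 = 0  ⇒  r_C2 = 1/3 (r>0 drops 1)
2. [ext C2·C3]  r_C2² + 38r_C2 − 115/9 = 0  ⇒  r_C2 = 1/3 (r>0 drops 1)

1/3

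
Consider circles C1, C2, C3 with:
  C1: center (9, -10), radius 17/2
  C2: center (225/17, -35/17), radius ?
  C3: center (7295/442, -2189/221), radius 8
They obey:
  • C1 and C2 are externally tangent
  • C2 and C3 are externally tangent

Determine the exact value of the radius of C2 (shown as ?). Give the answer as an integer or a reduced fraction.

1/2

1. [ext C1·C2]  r_C2² + 17r_C2 − 35/4 = 0  ⇒  r_C2 = 1/2 (r>0 drops 1)
2. [ext C2·C3]  r_C2² + 16r_C2 − 33/4 = 0  ⇒  r_C2 = 1/2 (r>0 drops 1)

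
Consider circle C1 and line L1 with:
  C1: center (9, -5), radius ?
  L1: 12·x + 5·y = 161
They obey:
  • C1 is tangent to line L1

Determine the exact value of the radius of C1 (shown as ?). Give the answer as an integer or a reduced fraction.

6

1. [C1‖L1]  r_C1² − 36 = 0  ⇒  r_C1 = 6 (r>0 drops 1)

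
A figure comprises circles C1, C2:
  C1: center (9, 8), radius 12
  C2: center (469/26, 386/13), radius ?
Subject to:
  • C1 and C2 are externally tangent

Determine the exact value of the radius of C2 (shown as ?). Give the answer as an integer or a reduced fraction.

1. [ext C1·C2]  r_C2² + 24r_C2 − 1633/4 = 0  ⇒  r_C2 = 23/2 (r>0 drops 1)

23/2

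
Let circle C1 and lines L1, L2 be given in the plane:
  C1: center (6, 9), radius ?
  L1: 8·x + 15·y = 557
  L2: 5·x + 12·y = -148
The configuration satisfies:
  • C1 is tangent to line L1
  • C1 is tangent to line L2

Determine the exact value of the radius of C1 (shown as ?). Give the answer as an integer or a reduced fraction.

22

1. [C1‖L1]  r_C1² − 484 = 0  ⇒  r_C1 = 22 (r>0 drops 1)
2. [C1‖L2]  r_C1² − 484 = 0  ⇒  r_C1 = 22 (r>0 drops 1)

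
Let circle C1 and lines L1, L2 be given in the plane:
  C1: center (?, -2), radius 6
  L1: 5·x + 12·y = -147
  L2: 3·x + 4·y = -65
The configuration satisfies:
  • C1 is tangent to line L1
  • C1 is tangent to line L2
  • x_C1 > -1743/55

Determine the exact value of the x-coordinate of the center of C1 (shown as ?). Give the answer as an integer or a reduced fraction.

-9

1. [C1‖L1]  x_C1² + (246/5)x_C1 + 1809/5 = 0  ⇒  x_C1 = -201/5 or -9
2. [C1‖L2]  x_C1² + 38x_C1 + 261 = 0  ⇒  x_C1 = -29 or -9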